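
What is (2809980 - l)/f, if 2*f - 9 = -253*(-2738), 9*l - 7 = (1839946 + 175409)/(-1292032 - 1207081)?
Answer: 126404204902448/15580737492291 ≈ 8.1129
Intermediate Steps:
l = 15478436/22492017 (l = 7/9 + ((1839946 + 175409)/(-1292032 - 1207081))/9 = 7/9 + (2015355/(-2499113))/9 = 7/9 + (2015355*(-1/2499113))/9 = 7/9 + (⅑)*(-2015355/2499113) = 7/9 - 671785/7497339 = 15478436/22492017 ≈ 0.68817)
f = 692723/2 (f = 9/2 + (-253*(-2738))/2 = 9/2 + (½)*692714 = 9/2 + 346357 = 692723/2 ≈ 3.4636e+5)
(2809980 - l)/f = (2809980 - 1*15478436/22492017)/(692723/2) = (2809980 - 15478436/22492017)*(2/692723) = (63202102451224/22492017)*(2/692723) = 126404204902448/15580737492291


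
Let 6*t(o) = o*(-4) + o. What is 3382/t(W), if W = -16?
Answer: 1691/4 ≈ 422.75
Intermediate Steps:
t(o) = -o/2 (t(o) = (o*(-4) + o)/6 = (-4*o + o)/6 = (-3*o)/6 = -o/2)
3382/t(W) = 3382/((-½*(-16))) = 3382/8 = 3382*(⅛) = 1691/4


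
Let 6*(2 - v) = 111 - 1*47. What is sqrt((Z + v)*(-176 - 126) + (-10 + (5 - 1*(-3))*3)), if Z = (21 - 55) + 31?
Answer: 2*sqrt(7959)/3 ≈ 59.475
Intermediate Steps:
v = -26/3 (v = 2 - (111 - 1*47)/6 = 2 - (111 - 47)/6 = 2 - 1/6*64 = 2 - 32/3 = -26/3 ≈ -8.6667)
Z = -3 (Z = -34 + 31 = -3)
sqrt((Z + v)*(-176 - 126) + (-10 + (5 - 1*(-3))*3)) = sqrt((-3 - 26/3)*(-176 - 126) + (-10 + (5 - 1*(-3))*3)) = sqrt(-35/3*(-302) + (-10 + (5 + 3)*3)) = sqrt(10570/3 + (-10 + 8*3)) = sqrt(10570/3 + (-10 + 24)) = sqrt(10570/3 + 14) = sqrt(10612/3) = 2*sqrt(7959)/3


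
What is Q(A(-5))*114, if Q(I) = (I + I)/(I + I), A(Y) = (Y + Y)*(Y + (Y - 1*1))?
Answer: 114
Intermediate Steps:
A(Y) = 2*Y*(-1 + 2*Y) (A(Y) = (2*Y)*(Y + (Y - 1)) = (2*Y)*(Y + (-1 + Y)) = (2*Y)*(-1 + 2*Y) = 2*Y*(-1 + 2*Y))
Q(I) = 1 (Q(I) = (2*I)/((2*I)) = (2*I)*(1/(2*I)) = 1)
Q(A(-5))*114 = 1*114 = 114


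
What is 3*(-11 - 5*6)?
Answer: -123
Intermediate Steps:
3*(-11 - 5*6) = 3*(-11 - 30) = 3*(-41) = -123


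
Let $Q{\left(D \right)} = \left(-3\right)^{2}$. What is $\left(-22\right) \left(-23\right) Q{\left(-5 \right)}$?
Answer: $4554$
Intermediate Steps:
$Q{\left(D \right)} = 9$
$\left(-22\right) \left(-23\right) Q{\left(-5 \right)} = \left(-22\right) \left(-23\right) 9 = 506 \cdot 9 = 4554$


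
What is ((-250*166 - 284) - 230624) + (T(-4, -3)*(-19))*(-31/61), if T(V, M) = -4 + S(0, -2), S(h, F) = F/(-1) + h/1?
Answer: -16618066/61 ≈ -2.7243e+5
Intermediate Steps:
S(h, F) = h - F (S(h, F) = F*(-1) + h*1 = -F + h = h - F)
T(V, M) = -2 (T(V, M) = -4 + (0 - 1*(-2)) = -4 + (0 + 2) = -4 + 2 = -2)
((-250*166 - 284) - 230624) + (T(-4, -3)*(-19))*(-31/61) = ((-250*166 - 284) - 230624) + (-2*(-19))*(-31/61) = ((-41500 - 284) - 230624) + 38*(-31*1/61) = (-41784 - 230624) + 38*(-31/61) = -272408 - 1178/61 = -16618066/61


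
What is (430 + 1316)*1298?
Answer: 2266308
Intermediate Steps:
(430 + 1316)*1298 = 1746*1298 = 2266308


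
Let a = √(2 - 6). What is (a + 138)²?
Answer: 19040 + 552*I ≈ 19040.0 + 552.0*I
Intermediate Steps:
a = 2*I (a = √(-4) = 2*I ≈ 2.0*I)
(a + 138)² = (2*I + 138)² = (138 + 2*I)²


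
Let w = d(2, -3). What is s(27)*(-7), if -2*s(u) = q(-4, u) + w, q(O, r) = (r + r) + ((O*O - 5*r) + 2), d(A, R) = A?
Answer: -427/2 ≈ -213.50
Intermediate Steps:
w = 2
q(O, r) = 2 + O² - 3*r (q(O, r) = 2*r + ((O² - 5*r) + 2) = 2*r + (2 + O² - 5*r) = 2 + O² - 3*r)
s(u) = -10 + 3*u/2 (s(u) = -((2 + (-4)² - 3*u) + 2)/2 = -((2 + 16 - 3*u) + 2)/2 = -((18 - 3*u) + 2)/2 = -(20 - 3*u)/2 = -10 + 3*u/2)
s(27)*(-7) = (-10 + (3/2)*27)*(-7) = (-10 + 81/2)*(-7) = (61/2)*(-7) = -427/2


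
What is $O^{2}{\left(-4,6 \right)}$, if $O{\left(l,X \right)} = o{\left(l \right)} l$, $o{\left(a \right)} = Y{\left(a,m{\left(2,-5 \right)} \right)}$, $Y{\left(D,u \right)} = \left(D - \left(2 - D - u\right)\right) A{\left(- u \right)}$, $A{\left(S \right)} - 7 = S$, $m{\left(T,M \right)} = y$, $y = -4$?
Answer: $379456$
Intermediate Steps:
$m{\left(T,M \right)} = -4$
$A{\left(S \right)} = 7 + S$
$Y{\left(D,u \right)} = \left(7 - u\right) \left(-2 + u + 2 D\right)$ ($Y{\left(D,u \right)} = \left(D - \left(2 - D - u\right)\right) \left(7 - u\right) = \left(D + \left(-2 + D + u\right)\right) \left(7 - u\right) = \left(-2 + u + 2 D\right) \left(7 - u\right) = \left(7 - u\right) \left(-2 + u + 2 D\right)$)
$o{\left(a \right)} = -66 + 22 a$ ($o{\left(a \right)} = - \left(-7 - 4\right) \left(-2 - 4 + 2 a\right) = \left(-1\right) \left(-11\right) \left(-6 + 2 a\right) = -66 + 22 a$)
$O{\left(l,X \right)} = l \left(-66 + 22 l\right)$ ($O{\left(l,X \right)} = \left(-66 + 22 l\right) l = l \left(-66 + 22 l\right)$)
$O^{2}{\left(-4,6 \right)} = \left(22 \left(-4\right) \left(-3 - 4\right)\right)^{2} = \left(22 \left(-4\right) \left(-7\right)\right)^{2} = 616^{2} = 379456$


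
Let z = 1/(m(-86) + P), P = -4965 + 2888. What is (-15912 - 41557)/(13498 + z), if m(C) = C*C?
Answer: -305677611/71795863 ≈ -4.2576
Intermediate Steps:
m(C) = C**2
P = -2077
z = 1/5319 (z = 1/((-86)**2 - 2077) = 1/(7396 - 2077) = 1/5319 ≈ 0.00018801)
(-15912 - 41557)/(13498 + z) = (-15912 - 41557)/(13498 + 1/5319) = -57469/71795863/5319 = -57469*5319/71795863 = -305677611/71795863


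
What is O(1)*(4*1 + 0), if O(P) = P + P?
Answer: 8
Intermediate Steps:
O(P) = 2*P
O(1)*(4*1 + 0) = (2*1)*(4*1 + 0) = 2*(4 + 0) = 2*4 = 8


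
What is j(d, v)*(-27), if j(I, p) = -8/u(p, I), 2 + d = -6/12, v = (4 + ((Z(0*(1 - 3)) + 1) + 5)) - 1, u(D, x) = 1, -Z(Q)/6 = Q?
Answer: 216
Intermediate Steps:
Z(Q) = -6*Q
v = 9 (v = (4 + ((-0*(1 - 3) + 1) + 5)) - 1 = (4 + ((-0*(-2) + 1) + 5)) - 1 = (4 + ((-6*0 + 1) + 5)) - 1 = (4 + ((0 + 1) + 5)) - 1 = (4 + (1 + 5)) - 1 = (4 + 6) - 1 = 10 - 1 = 9)
d = -5/2 (d = -2 - 6/12 = -2 - 6*1/12 = -2 - 1/2 = -5/2 ≈ -2.5000)
j(I, p) = -8 (j(I, p) = -8/1 = -8*1 = -8)
j(d, v)*(-27) = -8*(-27) = 216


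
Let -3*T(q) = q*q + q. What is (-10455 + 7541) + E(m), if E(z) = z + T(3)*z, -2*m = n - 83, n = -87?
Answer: -3169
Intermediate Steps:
m = 85 (m = -(-87 - 83)/2 = -½*(-170) = 85)
T(q) = -q/3 - q²/3 (T(q) = -(q*q + q)/3 = -(q² + q)/3 = -(q + q²)/3 = -q/3 - q²/3)
E(z) = -3*z (E(z) = z + (-⅓*3*(1 + 3))*z = z + (-⅓*3*4)*z = z - 4*z = -3*z)
(-10455 + 7541) + E(m) = (-10455 + 7541) - 3*85 = -2914 - 255 = -3169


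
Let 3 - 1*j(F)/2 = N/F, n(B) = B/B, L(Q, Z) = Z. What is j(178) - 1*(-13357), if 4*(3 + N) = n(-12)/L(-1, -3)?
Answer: 14271721/1068 ≈ 13363.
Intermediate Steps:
n(B) = 1
N = -37/12 (N = -3 + (1/(-3))/4 = -3 + (1*(-1/3))/4 = -3 + (1/4)*(-1/3) = -3 - 1/12 = -37/12 ≈ -3.0833)
j(F) = 6 + 37/(6*F) (j(F) = 6 - (-37)/(6*F) = 6 + 37/(6*F))
j(178) - 1*(-13357) = (6 + (37/6)/178) - 1*(-13357) = (6 + (37/6)*(1/178)) + 13357 = (6 + 37/1068) + 13357 = 6445/1068 + 13357 = 14271721/1068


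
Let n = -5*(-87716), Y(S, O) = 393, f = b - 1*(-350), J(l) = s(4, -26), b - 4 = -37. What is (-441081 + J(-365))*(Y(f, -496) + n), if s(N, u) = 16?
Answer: -193615626245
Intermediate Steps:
b = -33 (b = 4 - 37 = -33)
J(l) = 16
f = 317 (f = -33 - 1*(-350) = -33 + 350 = 317)
n = 438580
(-441081 + J(-365))*(Y(f, -496) + n) = (-441081 + 16)*(393 + 438580) = -441065*438973 = -193615626245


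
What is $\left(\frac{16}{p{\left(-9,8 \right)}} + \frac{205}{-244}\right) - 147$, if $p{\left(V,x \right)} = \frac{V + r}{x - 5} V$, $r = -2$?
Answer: $- \frac{1186505}{8052} \approx -147.36$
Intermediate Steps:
$p{\left(V,x \right)} = \frac{V \left(-2 + V\right)}{-5 + x}$ ($p{\left(V,x \right)} = \frac{V - 2}{x - 5} V = \frac{-2 + V}{-5 + x} V = \frac{V \left(-2 + V\right)}{-5 + x}$)
$\left(\frac{16}{p{\left(-9,8 \right)}} + \frac{205}{-244}\right) - 147 = \left(\frac{16}{\left(-9\right) \frac{1}{-5 + 8} \left(-2 - 9\right)} + \frac{205}{-244}\right) - 147 = \left(\frac{16}{\left(-9\right) \frac{1}{3} \left(-11\right)} + 205 \left(- \frac{1}{244}\right)\right) - 147 = \left(\frac{16}{\left(-9\right) \frac{1}{3} \left(-11\right)} - \frac{205}{244}\right) - 147 = \left(\frac{16}{33} - \frac{205}{244}\right) - 147 = - \frac{2861}{8052} - 147 = - \frac{1186505}{8052}$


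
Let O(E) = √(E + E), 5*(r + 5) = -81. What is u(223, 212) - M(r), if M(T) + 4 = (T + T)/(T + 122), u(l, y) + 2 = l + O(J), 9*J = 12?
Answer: 28403/126 + 2*√6/3 ≈ 227.05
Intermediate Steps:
r = -106/5 (r = -5 + (⅕)*(-81) = -5 - 81/5 = -106/5 ≈ -21.200)
J = 4/3 (J = (⅑)*12 = 4/3 ≈ 1.3333)
O(E) = √2*√E (O(E) = √(2*E) = √2*√E)
u(l, y) = -2 + l + 2*√6/3 (u(l, y) = -2 + (l + √2*√(4/3)) = -2 + (l + √2*(2*√3/3)) = -2 + (l + 2*√6/3) = -2 + l + 2*√6/3)
M(T) = -4 + 2*T/(122 + T) (M(T) = -4 + (T + T)/(T + 122) = -4 + (2*T)/(122 + T) = -4 + 2*T/(122 + T))
u(223, 212) - M(r) = (-2 + 223 + 2*√6/3) - 2*(-244 - 1*(-106/5))/(122 - 106/5) = (221 + 2*√6/3) - 2*(-244 + 106/5)/504/5 = (221 + 2*√6/3) - 2*5*(-1114)/(504*5) = (221 + 2*√6/3) - 1*(-557/126) = (221 + 2*√6/3) + 557/126 = 28403/126 + 2*√6/3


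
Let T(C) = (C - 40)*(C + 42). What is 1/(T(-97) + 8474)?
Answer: 1/16009 ≈ 6.2465e-5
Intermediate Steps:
T(C) = (-40 + C)*(42 + C)
1/(T(-97) + 8474) = 1/((-1680 + (-97)² + 2*(-97)) + 8474) = 1/((-1680 + 9409 - 194) + 8474) = 1/(7535 + 8474) = 1/16009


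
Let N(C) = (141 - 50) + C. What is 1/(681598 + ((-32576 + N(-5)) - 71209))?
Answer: 1/577899 ≈ 1.7304e-6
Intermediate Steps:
N(C) = 91 + C
1/(681598 + ((-32576 + N(-5)) - 71209)) = 1/(681598 + ((-32576 + (91 - 5)) - 71209)) = 1/(681598 + ((-32576 + 86) - 71209)) = 1/(681598 + (-32490 - 71209)) = 1/(681598 - 103699) = 1/577899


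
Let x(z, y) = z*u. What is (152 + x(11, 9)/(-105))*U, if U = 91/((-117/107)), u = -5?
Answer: -342721/27 ≈ -12693.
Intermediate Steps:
x(z, y) = -5*z (x(z, y) = z*(-5) = -5*z)
U = -749/9 (U = 91/((-117*1/107)) = 91/(-117/107) = 91*(-107/117) = -749/9 ≈ -83.222)
(152 + x(11, 9)/(-105))*U = (152 - 5*11/(-105))*(-749/9) = (152 - 55*(-1/105))*(-749/9) = (152 + 11/21)*(-749/9) = (3203/21)*(-749/9) = -342721/27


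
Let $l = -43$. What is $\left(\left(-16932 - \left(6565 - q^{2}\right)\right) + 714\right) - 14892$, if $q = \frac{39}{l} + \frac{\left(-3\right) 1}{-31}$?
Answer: $- \frac{66943126675}{1776889} \approx -37674.0$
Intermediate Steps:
$q = - \frac{1080}{1333}$ ($q = \frac{39}{-43} + \frac{\left(-3\right) 1}{-31} = 39 \left(- \frac{1}{43}\right) - - \frac{3}{31} = - \frac{39}{43} + \frac{3}{31} = - \frac{1080}{1333} \approx -0.8102$)
$\left(\left(-16932 - \left(6565 - q^{2}\right)\right) + 714\right) - 14892 = \left(\left(-16932 - \left(6565 - \left(- \frac{1080}{1333}\right)^{2}\right)\right) + 714\right) - 14892 = \left(\left(-16932 - \left(6565 - \frac{1166400}{1776889}\right)\right) + 714\right) - 14892 = \left(\left(-16932 - \frac{11664109885}{1776889}\right) + 714\right) - 14892 = \left(- \frac{41750394433}{1776889} + 714\right) - 14892 = - \frac{40481695687}{1776889} - 14892 = - \frac{66943126675}{1776889}$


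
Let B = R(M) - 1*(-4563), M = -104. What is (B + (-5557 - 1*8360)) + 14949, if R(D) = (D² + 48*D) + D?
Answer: 11315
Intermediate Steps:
R(D) = D² + 49*D
B = 10283 (B = -104*(49 - 104) - 1*(-4563) = -104*(-55) + 4563 = 5720 + 4563 = 10283)
(B + (-5557 - 1*8360)) + 14949 = (10283 + (-5557 - 1*8360)) + 14949 = (10283 + (-5557 - 8360)) + 14949 = (10283 - 13917) + 14949 = -3634 + 14949 = 11315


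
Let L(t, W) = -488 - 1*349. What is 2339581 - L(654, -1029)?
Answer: 2340418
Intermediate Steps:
L(t, W) = -837 (L(t, W) = -488 - 349 = -837)
2339581 - L(654, -1029) = 2339581 - 1*(-837) = 2339581 + 837 = 2340418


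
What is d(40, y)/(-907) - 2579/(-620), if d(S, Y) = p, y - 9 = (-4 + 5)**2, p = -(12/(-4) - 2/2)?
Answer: 2336673/562340 ≈ 4.1553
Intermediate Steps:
p = 4 (p = -(12*(-1/4) - 2*1/2) = -(-3 - 1) = -1*(-4) = 4)
y = 10 (y = 9 + (-4 + 5)**2 = 9 + 1**2 = 9 + 1 = 10)
d(S, Y) = 4
d(40, y)/(-907) - 2579/(-620) = 4/(-907) - 2579/(-620) = 4*(-1/907) - 2579*(-1/620) = -4/907 + 2579/620 = 2336673/562340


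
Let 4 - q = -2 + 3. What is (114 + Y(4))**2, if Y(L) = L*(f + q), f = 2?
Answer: 17956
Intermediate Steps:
q = 3 (q = 4 - (-2 + 3) = 4 - 1*1 = 4 - 1 = 3)
Y(L) = 5*L (Y(L) = L*(2 + 3) = L*5 = 5*L)
(114 + Y(4))**2 = (114 + 5*4)**2 = (114 + 20)**2 = 134**2 = 17956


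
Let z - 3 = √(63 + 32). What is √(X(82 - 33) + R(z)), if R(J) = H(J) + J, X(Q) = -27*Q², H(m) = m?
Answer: √(-64821 + 2*√95) ≈ 254.56*I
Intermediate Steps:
z = 3 + √95 (z = 3 + √(63 + 32) = 3 + √95 ≈ 12.747)
R(J) = 2*J (R(J) = J + J = 2*J)
√(X(82 - 33) + R(z)) = √(-27*(82 - 33)² + 2*(3 + √95)) = √(-27*49² + (6 + 2*√95)) = √(-27*2401 + (6 + 2*√95)) = √(-64827 + (6 + 2*√95)) = √(-64821 + 2*√95)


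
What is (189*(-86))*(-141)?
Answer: 2291814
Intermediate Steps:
(189*(-86))*(-141) = -16254*(-141) = 2291814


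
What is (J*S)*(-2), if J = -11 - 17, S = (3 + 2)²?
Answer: 1400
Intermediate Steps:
S = 25 (S = 5² = 25)
J = -28
(J*S)*(-2) = -28*25*(-2) = -700*(-2) = 1400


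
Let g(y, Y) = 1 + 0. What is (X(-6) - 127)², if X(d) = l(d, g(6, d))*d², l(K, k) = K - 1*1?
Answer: 143641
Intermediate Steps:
g(y, Y) = 1
l(K, k) = -1 + K (l(K, k) = K - 1 = -1 + K)
X(d) = d²*(-1 + d) (X(d) = (-1 + d)*d² = d²*(-1 + d))
(X(-6) - 127)² = ((-6)²*(-1 - 6) - 127)² = (36*(-7) - 127)² = (-252 - 127)² = (-379)² = 143641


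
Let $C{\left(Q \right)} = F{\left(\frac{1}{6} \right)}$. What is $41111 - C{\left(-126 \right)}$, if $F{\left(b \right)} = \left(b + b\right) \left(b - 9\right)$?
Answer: $\frac{740051}{18} \approx 41114.0$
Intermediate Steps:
$F{\left(b \right)} = 2 b \left(-9 + b\right)$
$C{\left(Q \right)} = - \frac{53}{18}$ ($C{\left(Q \right)} = \frac{2 \left(-9 + \frac{1}{6}\right)}{6} = 2 \cdot \frac{1}{6} \left(-9 + \frac{1}{6}\right) = 2 \cdot \frac{1}{6} \left(- \frac{53}{6}\right) = - \frac{53}{18}$)
$41111 - C{\left(-126 \right)} = 41111 - - \frac{53}{18} = 41111 + \frac{53}{18} = \frac{740051}{18}$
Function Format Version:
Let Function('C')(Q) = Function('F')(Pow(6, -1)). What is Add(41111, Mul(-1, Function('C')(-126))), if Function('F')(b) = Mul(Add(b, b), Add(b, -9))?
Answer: Rational(740051, 18) ≈ 41114.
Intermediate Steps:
Function('F')(b) = Mul(2, b, Add(-9, b)) (Function('F')(b) = Mul(Mul(2, b), Add(-9, b)) = Mul(2, b, Add(-9, b)))
Function('C')(Q) = Rational(-53, 18) (Function('C')(Q) = Mul(2, Pow(6, -1), Add(-9, Pow(6, -1))) = Mul(2, Rational(1, 6), Add(-9, Rational(1, 6))) = Mul(2, Rational(1, 6), Rational(-53, 6)) = Rational(-53, 18))
Add(41111, Mul(-1, Function('C')(-126))) = Add(41111, Mul(-1, Rational(-53, 18))) = Add(41111, Rational(53, 18)) = Rational(740051, 18)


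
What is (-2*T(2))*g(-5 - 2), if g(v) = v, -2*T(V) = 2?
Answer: -14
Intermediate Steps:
T(V) = -1 (T(V) = -½*2 = -1)
(-2*T(2))*g(-5 - 2) = (-2*(-1))*(-5 - 2) = 2*(-7) = -14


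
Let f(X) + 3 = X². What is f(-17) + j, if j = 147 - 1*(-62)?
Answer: 495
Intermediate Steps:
j = 209 (j = 147 + 62 = 209)
f(X) = -3 + X²
f(-17) + j = (-3 + (-17)²) + 209 = (-3 + 289) + 209 = 286 + 209 = 495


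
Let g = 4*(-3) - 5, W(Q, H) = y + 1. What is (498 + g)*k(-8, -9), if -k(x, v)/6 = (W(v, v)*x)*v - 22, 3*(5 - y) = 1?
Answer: -1113996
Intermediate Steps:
y = 14/3 (y = 5 - ⅓*1 = 5 - ⅓ = 14/3 ≈ 4.6667)
W(Q, H) = 17/3 (W(Q, H) = 14/3 + 1 = 17/3)
g = -17 (g = -12 - 5 = -17)
k(x, v) = 132 - 34*v*x (k(x, v) = -6*((17*x/3)*v - 22) = -6*(17*v*x/3 - 22) = -6*(-22 + 17*v*x/3) = 132 - 34*v*x)
(498 + g)*k(-8, -9) = (498 - 17)*(132 - 34*(-9)*(-8)) = 481*(132 - 2448) = 481*(-2316) = -1113996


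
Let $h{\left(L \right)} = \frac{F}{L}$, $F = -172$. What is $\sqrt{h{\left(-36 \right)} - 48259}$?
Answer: $\frac{4 i \sqrt{27143}}{3} \approx 219.67 i$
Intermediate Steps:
$h{\left(L \right)} = - \frac{172}{L}$
$\sqrt{h{\left(-36 \right)} - 48259} = \sqrt{- \frac{172}{-36} - 48259} = \sqrt{\left(-172\right) \left(- \frac{1}{36}\right) - 48259} = \sqrt{\frac{43}{9} - 48259} = \sqrt{- \frac{434288}{9}} = \frac{4 i \sqrt{27143}}{3}$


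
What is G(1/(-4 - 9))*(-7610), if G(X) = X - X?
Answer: 0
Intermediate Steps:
G(X) = 0
G(1/(-4 - 9))*(-7610) = 0*(-7610) = 0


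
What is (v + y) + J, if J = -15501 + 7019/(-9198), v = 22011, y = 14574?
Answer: 193923613/9198 ≈ 21083.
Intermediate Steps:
J = -142585217/9198 (J = -15501 + 7019*(-1/9198) = -15501 - 7019/9198 = -142585217/9198 ≈ -15502.)
(v + y) + J = (22011 + 14574) - 142585217/9198 = 36585 - 142585217/9198 = 193923613/9198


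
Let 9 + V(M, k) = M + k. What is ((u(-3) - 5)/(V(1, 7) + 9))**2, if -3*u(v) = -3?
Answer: 1/4 ≈ 0.25000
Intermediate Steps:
u(v) = 1 (u(v) = -1/3*(-3) = 1)
V(M, k) = -9 + M + k (V(M, k) = -9 + (M + k) = -9 + M + k)
((u(-3) - 5)/(V(1, 7) + 9))**2 = ((1 - 5)/((-9 + 1 + 7) + 9))**2 = (-4/(-1 + 9))**2 = (-4/8)**2 = (-4*1/8)**2 = (-1/2)**2 = 1/4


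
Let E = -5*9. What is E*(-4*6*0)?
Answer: 0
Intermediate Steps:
E = -45
E*(-4*6*0) = -45*(-4*6)*0 = -(-1080)*0 = -45*0 = 0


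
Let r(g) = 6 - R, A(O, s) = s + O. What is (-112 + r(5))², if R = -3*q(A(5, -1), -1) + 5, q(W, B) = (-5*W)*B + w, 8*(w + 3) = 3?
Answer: 221841/64 ≈ 3466.3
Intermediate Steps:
w = -21/8 (w = -3 + (⅛)*3 = -3 + 3/8 = -21/8 ≈ -2.6250)
A(O, s) = O + s
q(W, B) = -21/8 - 5*B*W (q(W, B) = (-5*W)*B - 21/8 = -5*B*W - 21/8 = -21/8 - 5*B*W)
R = -377/8 (R = -3*(-21/8 - 5*(-1)*(5 - 1)) + 5 = -3*(-21/8 - 5*(-1)*4) + 5 = -3*(-21/8 + 20) + 5 = -3*139/8 + 5 = -417/8 + 5 = -377/8 ≈ -47.125)
r(g) = 425/8 (r(g) = 6 - 1*(-377/8) = 6 + 377/8 = 425/8)
(-112 + r(5))² = (-112 + 425/8)² = (-471/8)² = 221841/64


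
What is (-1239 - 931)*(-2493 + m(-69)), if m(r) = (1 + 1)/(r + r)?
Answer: 373279060/69 ≈ 5.4098e+6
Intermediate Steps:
m(r) = 1/r (m(r) = 2/((2*r)) = 2*(1/(2*r)) = 1/r)
(-1239 - 931)*(-2493 + m(-69)) = (-1239 - 931)*(-2493 + 1/(-69)) = -2170*(-2493 - 1/69) = -2170*(-172018/69) = 373279060/69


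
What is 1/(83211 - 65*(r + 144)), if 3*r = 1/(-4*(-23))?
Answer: 276/20382811 ≈ 1.3541e-5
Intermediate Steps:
r = 1/276 (r = 1/(3*((-4*(-23)))) = (1/3)/92 = (1/3)*(1/92) = 1/276 ≈ 0.0036232)
1/(83211 - 65*(r + 144)) = 1/(83211 - 65*(1/276 + 144)) = 1/(83211 - 65*39745/276) = 1/(83211 - 2583425/276) = 1/(20382811/276) = 276/20382811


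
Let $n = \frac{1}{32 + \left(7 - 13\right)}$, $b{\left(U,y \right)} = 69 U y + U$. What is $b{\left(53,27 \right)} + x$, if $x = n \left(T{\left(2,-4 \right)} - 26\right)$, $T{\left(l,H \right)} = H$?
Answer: $\frac{1284281}{13} \approx 98791.0$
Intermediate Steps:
$b{\left(U,y \right)} = U + 69 U y$ ($b{\left(U,y \right)} = 69 U y + U = U + 69 U y$)
$n = \frac{1}{26}$ ($n = \frac{1}{32 - 6} = \frac{1}{26} \approx 0.038462$)
$x = - \frac{15}{13}$ ($x = \frac{-4 - 26}{26} = \frac{1}{26} \left(-30\right) = - \frac{15}{13} \approx -1.1538$)
$b{\left(53,27 \right)} + x = 53 \left(1 + 69 \cdot 27\right) - \frac{15}{13} = 53 \left(1 + 1863\right) - \frac{15}{13} = 53 \cdot 1864 - \frac{15}{13} = 98792 - \frac{15}{13} = \frac{1284281}{13}$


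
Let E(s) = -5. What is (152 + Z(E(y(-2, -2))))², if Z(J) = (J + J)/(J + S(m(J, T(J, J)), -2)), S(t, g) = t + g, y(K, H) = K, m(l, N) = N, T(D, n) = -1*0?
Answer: 1153476/49 ≈ 23540.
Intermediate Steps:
T(D, n) = 0
S(t, g) = g + t
Z(J) = 2*J/(-2 + J) (Z(J) = (J + J)/(J + (-2 + 0)) = (2*J)/(J - 2) = (2*J)/(-2 + J) = 2*J/(-2 + J))
(152 + Z(E(y(-2, -2))))² = (152 + 2*(-5)/(-2 - 5))² = (152 + 2*(-5)/(-7))² = (152 + 2*(-5)*(-⅐))² = (152 + 10/7)² = (1074/7)² = 1153476/49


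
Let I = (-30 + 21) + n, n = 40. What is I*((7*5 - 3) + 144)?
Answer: 5456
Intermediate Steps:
I = 31 (I = (-30 + 21) + 40 = -9 + 40 = 31)
I*((7*5 - 3) + 144) = 31*((7*5 - 3) + 144) = 31*((35 - 3) + 144) = 31*(32 + 144) = 31*176 = 5456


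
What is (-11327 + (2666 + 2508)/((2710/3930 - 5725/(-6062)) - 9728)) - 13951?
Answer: -585748169701122/23171763721 ≈ -25279.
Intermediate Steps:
(-11327 + (2666 + 2508)/((2710/3930 - 5725/(-6062)) - 9728)) - 13951 = (-11327 + 5174/((2710*(1/3930) - 5725*(-1/6062)) - 9728)) - 13951 = (-11327 + 5174/((271/393 + 5725/6062) - 9728)) - 13951 = (-11327 + 5174/(3892727/2382366 - 9728)) - 13951 = (-11327 + 5174/(-23171763721/2382366)) - 13951 = (-11327 + 5174*(-2382366/23171763721)) - 13951 = (-11327 - 12326361684/23171763721) - 13951 = -262478894029451/23171763721 - 13951 = -585748169701122/23171763721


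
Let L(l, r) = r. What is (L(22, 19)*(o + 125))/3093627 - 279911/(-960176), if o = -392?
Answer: 287023084783/990142132784 ≈ 0.28988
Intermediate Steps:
(L(22, 19)*(o + 125))/3093627 - 279911/(-960176) = (19*(-392 + 125))/3093627 - 279911/(-960176) = (19*(-267))*(1/3093627) - 279911*(-1/960176) = -5073*1/3093627 + 279911/960176 = -1691/1031209 + 279911/960176 = 287023084783/990142132784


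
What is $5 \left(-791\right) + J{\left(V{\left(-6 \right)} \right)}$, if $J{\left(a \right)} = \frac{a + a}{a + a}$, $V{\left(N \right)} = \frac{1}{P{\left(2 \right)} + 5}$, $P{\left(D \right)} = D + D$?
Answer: $-3954$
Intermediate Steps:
$P{\left(D \right)} = 2 D$
$V{\left(N \right)} = \frac{1}{9}$ ($V{\left(N \right)} = \frac{1}{2 \cdot 2 + 5} = \frac{1}{4 + 5} = \frac{1}{9}$)
$J{\left(a \right)} = 1$ ($J{\left(a \right)} = \frac{2 a}{2 a} = 2 a \frac{1}{2 a} = 1$)
$5 \left(-791\right) + J{\left(V{\left(-6 \right)} \right)} = 5 \left(-791\right) + 1 = -3955 + 1 = -3954$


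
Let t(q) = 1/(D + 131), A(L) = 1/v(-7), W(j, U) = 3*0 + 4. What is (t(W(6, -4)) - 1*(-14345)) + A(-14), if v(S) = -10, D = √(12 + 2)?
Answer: 2459721313/171470 - √14/17147 ≈ 14345.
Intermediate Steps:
D = √14 ≈ 3.7417
W(j, U) = 4 (W(j, U) = 0 + 4 = 4)
A(L) = -⅒ (A(L) = 1/(-10) = -⅒)
t(q) = 1/(131 + √14) (t(q) = 1/(√14 + 131) = 1/(131 + √14))
(t(W(6, -4)) - 1*(-14345)) + A(-14) = ((131/17147 - √14/17147) - 1*(-14345)) - ⅒ = ((131/17147 - √14/17147) + 14345) - ⅒ = (245973846/17147 - √14/17147) - ⅒ = 2459721313/171470 - √14/17147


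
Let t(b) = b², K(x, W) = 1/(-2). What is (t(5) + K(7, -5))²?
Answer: 2401/4 ≈ 600.25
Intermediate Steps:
K(x, W) = -½
(t(5) + K(7, -5))² = (5² - ½)² = (25 - ½)² = (49/2)² = 2401/4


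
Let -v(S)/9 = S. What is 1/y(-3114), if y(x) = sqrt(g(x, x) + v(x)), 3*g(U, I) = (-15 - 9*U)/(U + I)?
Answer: 6*sqrt(30194830243)/174536591 ≈ 0.0059735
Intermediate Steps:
g(U, I) = (-15 - 9*U)/(3*(I + U)) (g(U, I) = ((-15 - 9*U)/(U + I))/3 = ((-15 - 9*U)/(I + U))/3 = (-15 - 9*U)/(3*(I + U)))
v(S) = -9*S
y(x) = sqrt(-9*x + (-5 - 3*x)/(2*x)) (y(x) = sqrt((-5 - 3*x)/(x + x) - 9*x) = sqrt((-5 - 3*x)/((2*x)) - 9*x) = sqrt((1/(2*x))*(-5 - 3*x) - 9*x) = sqrt((-5 - 3*x)/(2*x) - 9*x) = sqrt(-9*x + (-5 - 3*x)/(2*x)))
1/y(-3114) = 1/(sqrt(-6 - 36*(-3114) - 10/(-3114))/2) = 1/(sqrt(-6 + 112104 - 10*(-1/3114))/2) = 1/(sqrt(-6 + 112104 + 5/1557)/2) = 1/(sqrt(174536591/1557)/2) = 1/((sqrt(30194830243)/519)/2) = 1/(sqrt(30194830243)/1038) = 6*sqrt(30194830243)/174536591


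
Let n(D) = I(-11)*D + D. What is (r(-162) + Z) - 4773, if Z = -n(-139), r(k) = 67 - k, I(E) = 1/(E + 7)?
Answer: -17759/4 ≈ -4439.8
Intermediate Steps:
I(E) = 1/(7 + E)
n(D) = 3*D/4 (n(D) = D/(7 - 11) + D = D/(-4) + D = -D/4 + D = 3*D/4)
Z = 417/4 (Z = -3*(-139)/4 = -1*(-417/4) = 417/4 ≈ 104.25)
(r(-162) + Z) - 4773 = ((67 - 1*(-162)) + 417/4) - 4773 = ((67 + 162) + 417/4) - 4773 = (229 + 417/4) - 4773 = 1333/4 - 4773 = -17759/4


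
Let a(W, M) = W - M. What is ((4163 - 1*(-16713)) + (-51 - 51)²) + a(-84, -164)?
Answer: 31360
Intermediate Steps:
((4163 - 1*(-16713)) + (-51 - 51)²) + a(-84, -164) = ((4163 - 1*(-16713)) + (-51 - 51)²) + (-84 - 1*(-164)) = ((4163 + 16713) + (-102)²) + (-84 + 164) = (20876 + 10404) + 80 = 31280 + 80 = 31360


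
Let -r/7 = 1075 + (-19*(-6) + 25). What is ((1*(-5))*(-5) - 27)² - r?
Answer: 8502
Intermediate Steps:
r = -8498 (r = -7*(1075 + (-19*(-6) + 25)) = -7*(1075 + (114 + 25)) = -7*(1075 + 139) = -7*1214 = -8498)
((1*(-5))*(-5) - 27)² - r = ((1*(-5))*(-5) - 27)² - 1*(-8498) = (-5*(-5) - 27)² + 8498 = (25 - 27)² + 8498 = (-2)² + 8498 = 4 + 8498 = 8502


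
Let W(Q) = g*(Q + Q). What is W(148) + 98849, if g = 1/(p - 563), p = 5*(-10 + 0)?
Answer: 60594141/613 ≈ 98849.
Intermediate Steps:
p = -50 (p = 5*(-10) = -50)
g = -1/613 (g = 1/(-50 - 563) = 1/(-613) = -1/613 ≈ -0.0016313)
W(Q) = -2*Q/613 (W(Q) = -(Q + Q)/613 = -2*Q/613)
W(148) + 98849 = -2/613*148 + 98849 = -296/613 + 98849 = 60594141/613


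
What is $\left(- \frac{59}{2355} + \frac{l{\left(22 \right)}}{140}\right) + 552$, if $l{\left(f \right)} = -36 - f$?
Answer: $\frac{3636991}{6594} \approx 551.56$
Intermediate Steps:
$\left(- \frac{59}{2355} + \frac{l{\left(22 \right)}}{140}\right) + 552 = \left(- \frac{59}{2355} + \frac{-36 - 22}{140}\right) + 552 = \left(\left(-59\right) \frac{1}{2355} + \left(-36 - 22\right) \frac{1}{140}\right) + 552 = \left(- \frac{59}{2355} - \frac{29}{70}\right) + 552 = - \frac{2897}{6594} + 552 = \frac{3636991}{6594}$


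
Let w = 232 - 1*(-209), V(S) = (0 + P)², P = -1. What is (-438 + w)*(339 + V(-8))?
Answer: 1020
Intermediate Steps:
V(S) = 1 (V(S) = (0 - 1)² = (-1)² = 1)
w = 441 (w = 232 + 209 = 441)
(-438 + w)*(339 + V(-8)) = (-438 + 441)*(339 + 1) = 3*340 = 1020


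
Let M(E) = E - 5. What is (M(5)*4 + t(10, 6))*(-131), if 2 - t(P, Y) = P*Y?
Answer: 7598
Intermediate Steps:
t(P, Y) = 2 - P*Y
M(E) = -5 + E
(M(5)*4 + t(10, 6))*(-131) = ((-5 + 5)*4 + (2 - 1*10*6))*(-131) = (0*4 + (2 - 60))*(-131) = (0 - 58)*(-131) = -58*(-131) = 7598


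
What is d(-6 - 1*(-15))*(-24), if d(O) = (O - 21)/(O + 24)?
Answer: 96/11 ≈ 8.7273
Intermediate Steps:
d(O) = (-21 + O)/(24 + O)
d(-6 - 1*(-15))*(-24) = ((-21 + (-6 - 1*(-15)))/(24 + (-6 - 1*(-15))))*(-24) = ((-21 + (-6 + 15))/(24 + (-6 + 15)))*(-24) = ((-21 + 9)/(24 + 9))*(-24) = (-12/33)*(-24) = ((1/33)*(-12))*(-24) = -4/11*(-24) = 96/11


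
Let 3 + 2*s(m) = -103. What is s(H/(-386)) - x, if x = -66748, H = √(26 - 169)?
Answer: 66695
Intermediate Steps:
H = I*√143 (H = √(-143) = I*√143 ≈ 11.958*I)
s(m) = -53 (s(m) = -3/2 + (½)*(-103) = -3/2 - 103/2 = -53)
s(H/(-386)) - x = -53 - 1*(-66748) = -53 + 66748 = 66695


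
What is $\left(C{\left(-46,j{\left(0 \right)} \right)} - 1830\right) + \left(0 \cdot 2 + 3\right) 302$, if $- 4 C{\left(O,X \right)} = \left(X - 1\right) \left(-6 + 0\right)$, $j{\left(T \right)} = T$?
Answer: $- \frac{1851}{2} \approx -925.5$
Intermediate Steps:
$C{\left(O,X \right)} = - \frac{3}{2} + \frac{3 X}{2}$ ($C{\left(O,X \right)} = - \frac{\left(X - 1\right) \left(-6 + 0\right)}{4} = - \frac{\left(-1 + X\right) \left(-6\right)}{4} = - \frac{6 - 6 X}{4} = - \frac{3}{2} + \frac{3 X}{2}$)
$\left(C{\left(-46,j{\left(0 \right)} \right)} - 1830\right) + \left(0 \cdot 2 + 3\right) 302 = \left(\left(- \frac{3}{2} + \frac{3}{2} \cdot 0\right) - 1830\right) + \left(0 \cdot 2 + 3\right) 302 = \left(\left(- \frac{3}{2} + 0\right) - 1830\right) + \left(0 + 3\right) 302 = \left(- \frac{3}{2} - 1830\right) + 3 \cdot 302 = - \frac{3663}{2} + 906 = - \frac{1851}{2}$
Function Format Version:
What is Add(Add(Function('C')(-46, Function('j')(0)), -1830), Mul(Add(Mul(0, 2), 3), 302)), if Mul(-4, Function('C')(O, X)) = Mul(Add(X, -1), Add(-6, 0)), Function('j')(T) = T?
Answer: Rational(-1851, 2) ≈ -925.50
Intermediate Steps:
Function('C')(O, X) = Add(Rational(-3, 2), Mul(Rational(3, 2), X)) (Function('C')(O, X) = Mul(Rational(-1, 4), Mul(Add(X, -1), Add(-6, 0))) = Mul(Rational(-1, 4), Mul(Add(-1, X), -6)) = Mul(Rational(-1, 4), Add(6, Mul(-6, X))) = Add(Rational(-3, 2), Mul(Rational(3, 2), X)))
Add(Add(Function('C')(-46, Function('j')(0)), -1830), Mul(Add(Mul(0, 2), 3), 302)) = Add(Add(Add(Rational(-3, 2), Mul(Rational(3, 2), 0)), -1830), Mul(Add(Mul(0, 2), 3), 302)) = Add(Add(Add(Rational(-3, 2), 0), -1830), Mul(Add(0, 3), 302)) = Add(Add(Rational(-3, 2), -1830), Mul(3, 302)) = Add(Rational(-3663, 2), 906) = Rational(-1851, 2)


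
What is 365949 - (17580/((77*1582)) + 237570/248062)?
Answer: 2764500741589548/7554356117 ≈ 3.6595e+5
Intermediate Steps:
365949 - (17580/((77*1582)) + 237570/248062) = 365949 - (17580/121814 + 237570*(1/248062)) = 365949 - (17580*(1/121814) + 118785/124031) = 365949 - (8790/60907 + 118785/124031) = 365949 - 1*8325070485/7554356117 = 365949 - 8325070485/7554356117 = 2764500741589548/7554356117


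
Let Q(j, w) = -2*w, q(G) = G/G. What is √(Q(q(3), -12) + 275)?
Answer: √299 ≈ 17.292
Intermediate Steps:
q(G) = 1
√(Q(q(3), -12) + 275) = √(-2*(-12) + 275) = √(24 + 275) = √299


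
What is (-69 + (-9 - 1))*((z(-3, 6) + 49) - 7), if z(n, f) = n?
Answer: -3081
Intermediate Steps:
(-69 + (-9 - 1))*((z(-3, 6) + 49) - 7) = (-69 + (-9 - 1))*((-3 + 49) - 7) = (-69 - 10)*(46 - 7) = -79*39 = -3081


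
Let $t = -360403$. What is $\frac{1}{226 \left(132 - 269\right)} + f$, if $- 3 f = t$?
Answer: $\frac{11158797683}{92886} \approx 1.2013 \cdot 10^{5}$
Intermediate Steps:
$f = \frac{360403}{3}$ ($f = \left(- \frac{1}{3}\right) \left(-360403\right) = \frac{360403}{3} \approx 1.2013 \cdot 10^{5}$)
$\frac{1}{226 \left(132 - 269\right)} + f = \frac{1}{226 \left(132 - 269\right)} + \frac{360403}{3} = \frac{1}{226 \left(-137\right)} + \frac{360403}{3} = \frac{1}{-30962} + \frac{360403}{3} = - \frac{1}{30962} + \frac{360403}{3} = \frac{11158797683}{92886}$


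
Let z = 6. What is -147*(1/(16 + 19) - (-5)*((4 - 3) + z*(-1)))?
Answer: 18354/5 ≈ 3670.8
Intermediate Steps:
-147*(1/(16 + 19) - (-5)*((4 - 3) + z*(-1))) = -147*(1/(16 + 19) - (-5)*((4 - 3) + 6*(-1))) = -147*(1/35 - (-5)*(1 - 6)) = -147*(1/35 - (-5)*(-5)) = -147*(1/35 - 1*25) = -147*(1/35 - 25) = -147*(-874/35) = 18354/5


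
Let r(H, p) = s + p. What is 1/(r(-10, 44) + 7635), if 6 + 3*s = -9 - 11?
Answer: 3/23011 ≈ 0.00013037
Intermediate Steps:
s = -26/3 (s = -2 + (-9 - 11)/3 = -2 + (⅓)*(-20) = -2 - 20/3 = -26/3 ≈ -8.6667)
r(H, p) = -26/3 + p
1/(r(-10, 44) + 7635) = 1/((-26/3 + 44) + 7635) = 1/(106/3 + 7635) = 1/(23011/3) = 3/23011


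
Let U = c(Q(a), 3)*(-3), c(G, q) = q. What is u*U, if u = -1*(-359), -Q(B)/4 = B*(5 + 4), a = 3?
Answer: -3231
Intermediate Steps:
Q(B) = -36*B (Q(B) = -4*B*(5 + 4) = -4*B*9 = -36*B)
u = 359
U = -9 (U = 3*(-3) = -9)
u*U = 359*(-9) = -3231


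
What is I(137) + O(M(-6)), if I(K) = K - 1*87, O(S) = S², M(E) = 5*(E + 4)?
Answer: 150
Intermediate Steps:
M(E) = 20 + 5*E (M(E) = 5*(4 + E) = 20 + 5*E)
I(K) = -87 + K (I(K) = K - 87 = -87 + K)
I(137) + O(M(-6)) = (-87 + 137) + (20 + 5*(-6))² = 50 + (20 - 30)² = 50 + (-10)² = 50 + 100 = 150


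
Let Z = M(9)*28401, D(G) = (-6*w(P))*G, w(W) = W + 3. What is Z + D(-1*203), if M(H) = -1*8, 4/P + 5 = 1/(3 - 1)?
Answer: -673910/3 ≈ -2.2464e+5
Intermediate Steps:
P = -8/9 (P = 4/(-5 + 1/(3 - 1)) = 4/(-5 + 1/2) = 4/(-5 + ½) = 4/(-9/2) = 4*(-2/9) = -8/9 ≈ -0.88889)
w(W) = 3 + W
M(H) = -8
D(G) = -38*G/3 (D(G) = (-6*(3 - 8/9))*G = (-6*19/9)*G = -38*G/3)
Z = -227208 (Z = -8*28401 = -227208)
Z + D(-1*203) = -227208 - (-38)*203/3 = -227208 - 38/3*(-203) = -227208 + 7714/3 = -673910/3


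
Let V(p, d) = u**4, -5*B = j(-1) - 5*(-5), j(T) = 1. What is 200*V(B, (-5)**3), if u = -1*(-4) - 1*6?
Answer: 3200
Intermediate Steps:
u = -2 (u = 4 - 6 = -2)
B = -26/5 (B = -(1 - 5*(-5))/5 = -(1 + 25)/5 = -1/5*26 = -26/5 ≈ -5.2000)
V(p, d) = 16 (V(p, d) = (-2)**4 = 16)
200*V(B, (-5)**3) = 200*16 = 3200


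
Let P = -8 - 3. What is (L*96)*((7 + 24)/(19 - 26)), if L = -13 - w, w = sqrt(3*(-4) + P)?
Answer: 38688/7 + 2976*I*sqrt(23)/7 ≈ 5526.9 + 2038.9*I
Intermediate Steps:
P = -11
w = I*sqrt(23) (w = sqrt(3*(-4) - 11) = sqrt(-12 - 11) = sqrt(-23) = I*sqrt(23) ≈ 4.7958*I)
L = -13 - I*sqrt(23) ≈ -13.0 - 4.7958*I
(L*96)*((7 + 24)/(19 - 26)) = ((-13 - I*sqrt(23))*96)*((7 + 24)/(19 - 26)) = (-1248 - 96*I*sqrt(23))*(31/(-7)) = (-1248 - 96*I*sqrt(23))*(31*(-1/7)) = (-1248 - 96*I*sqrt(23))*(-31/7) = 38688/7 + 2976*I*sqrt(23)/7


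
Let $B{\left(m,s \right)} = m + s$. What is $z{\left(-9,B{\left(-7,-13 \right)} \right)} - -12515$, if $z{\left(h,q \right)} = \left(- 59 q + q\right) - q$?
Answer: $13695$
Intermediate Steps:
$z{\left(h,q \right)} = - 59 q$ ($z{\left(h,q \right)} = - 58 q - q = - 59 q$)
$z{\left(-9,B{\left(-7,-13 \right)} \right)} - -12515 = - 59 \left(-7 - 13\right) - -12515 = \left(-59\right) \left(-20\right) + 12515 = 1180 + 12515 = 13695$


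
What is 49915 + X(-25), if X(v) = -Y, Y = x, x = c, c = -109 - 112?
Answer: 50136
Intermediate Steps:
c = -221
x = -221
Y = -221
X(v) = 221 (X(v) = -1*(-221) = 221)
49915 + X(-25) = 49915 + 221 = 50136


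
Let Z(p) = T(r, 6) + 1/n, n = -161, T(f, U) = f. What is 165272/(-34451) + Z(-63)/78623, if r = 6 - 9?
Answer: -2092079727700/436091196653 ≈ -4.7973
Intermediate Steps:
r = -3
Z(p) = -484/161 (Z(p) = -3 + 1/(-161) = -3 - 1/161 = -484/161)
165272/(-34451) + Z(-63)/78623 = 165272/(-34451) - 484/161/78623 = 165272*(-1/34451) - 484/161*1/78623 = -165272/34451 - 484/12658303 = -2092079727700/436091196653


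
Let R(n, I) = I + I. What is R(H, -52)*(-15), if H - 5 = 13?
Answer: 1560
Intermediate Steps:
H = 18 (H = 5 + 13 = 18)
R(n, I) = 2*I
R(H, -52)*(-15) = (2*(-52))*(-15) = -104*(-15) = 1560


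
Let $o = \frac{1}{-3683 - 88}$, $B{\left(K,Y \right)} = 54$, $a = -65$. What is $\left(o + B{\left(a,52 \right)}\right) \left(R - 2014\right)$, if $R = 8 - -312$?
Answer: $- \frac{344954302}{3771} \approx -91476.0$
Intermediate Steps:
$o = - \frac{1}{3771}$ ($o = \frac{1}{-3771} = - \frac{1}{3771} \approx -0.00026518$)
$R = 320$ ($R = 8 + 312 = 320$)
$\left(o + B{\left(a,52 \right)}\right) \left(R - 2014\right) = \left(- \frac{1}{3771} + 54\right) \left(320 - 2014\right) = \frac{203633}{3771} \left(-1694\right) = - \frac{344954302}{3771}$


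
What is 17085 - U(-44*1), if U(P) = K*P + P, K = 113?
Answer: 22101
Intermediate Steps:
U(P) = 114*P (U(P) = 113*P + P = 114*P)
17085 - U(-44*1) = 17085 - 114*(-44*1) = 17085 - 114*(-44) = 17085 - 1*(-5016) = 17085 + 5016 = 22101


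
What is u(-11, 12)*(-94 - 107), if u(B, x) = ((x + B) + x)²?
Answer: -33969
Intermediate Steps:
u(B, x) = (B + 2*x)² (u(B, x) = ((B + x) + x)² = (B + 2*x)²)
u(-11, 12)*(-94 - 107) = (-11 + 2*12)²*(-94 - 107) = (-11 + 24)²*(-201) = 13²*(-201) = 169*(-201) = -33969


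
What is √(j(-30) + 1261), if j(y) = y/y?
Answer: √1262 ≈ 35.525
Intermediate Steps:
j(y) = 1
√(j(-30) + 1261) = √(1 + 1261) = √1262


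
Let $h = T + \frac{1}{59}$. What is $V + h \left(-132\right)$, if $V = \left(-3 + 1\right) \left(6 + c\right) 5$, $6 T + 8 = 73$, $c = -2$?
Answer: $- \frac{86862}{59} \approx -1472.2$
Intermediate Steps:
$T = \frac{65}{6}$ ($T = - \frac{4}{3} + \frac{1}{6} \cdot 73 = - \frac{4}{3} + \frac{73}{6} = \frac{65}{6} \approx 10.833$)
$h = \frac{3841}{354}$ ($h = \frac{65}{6} + \frac{1}{59} = \frac{3841}{354} \approx 10.85$)
$V = -40$ ($V = \left(-3 + 1\right) \left(6 - 2\right) 5 = - 2 \cdot 4 \cdot 5 = \left(-2\right) 20 = -40$)
$V + h \left(-132\right) = -40 + \frac{3841}{354} \left(-132\right) = -40 - \frac{84502}{59} = - \frac{86862}{59}$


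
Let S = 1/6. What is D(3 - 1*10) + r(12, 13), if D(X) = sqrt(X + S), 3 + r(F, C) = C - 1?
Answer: 9 + I*sqrt(246)/6 ≈ 9.0 + 2.6141*I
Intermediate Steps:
r(F, C) = -4 + C (r(F, C) = -3 + (C - 1) = -3 + (-1 + C) = -4 + C)
S = 1/6 ≈ 0.16667
D(X) = sqrt(1/6 + X) (D(X) = sqrt(X + 1/6) = sqrt(1/6 + X))
D(3 - 1*10) + r(12, 13) = sqrt(6 + 36*(3 - 1*10))/6 + (-4 + 13) = sqrt(6 + 36*(3 - 10))/6 + 9 = sqrt(6 + 36*(-7))/6 + 9 = sqrt(6 - 252)/6 + 9 = sqrt(-246)/6 + 9 = (I*sqrt(246))/6 + 9 = I*sqrt(246)/6 + 9 = 9 + I*sqrt(246)/6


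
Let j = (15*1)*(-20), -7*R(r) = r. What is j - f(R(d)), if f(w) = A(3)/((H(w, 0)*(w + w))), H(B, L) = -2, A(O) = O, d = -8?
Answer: -9579/32 ≈ -299.34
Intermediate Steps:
R(r) = -r/7
f(w) = -3/(4*w) (f(w) = 3/((-2*(w + w))) = 3/((-4*w)) = 3*(-1/(4*w)) = -3/(4*w))
j = -300 (j = 15*(-20) = -300)
j - f(R(d)) = -300 - (-3)/(4*((-1/7*(-8)))) = -300 - (-3)/(4*8/7) = -300 - (-3)*7/(4*8) = -300 - 1*(-21/32) = -300 + 21/32 = -9579/32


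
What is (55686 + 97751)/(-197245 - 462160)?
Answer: -153437/659405 ≈ -0.23269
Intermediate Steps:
(55686 + 97751)/(-197245 - 462160) = 153437/(-659405) = 153437*(-1/659405) = -153437/659405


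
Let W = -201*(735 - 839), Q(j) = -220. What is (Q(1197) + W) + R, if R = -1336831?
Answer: -1316147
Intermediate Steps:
W = 20904 (W = -201*(-104) = 20904)
(Q(1197) + W) + R = (-220 + 20904) - 1336831 = 20684 - 1336831 = -1316147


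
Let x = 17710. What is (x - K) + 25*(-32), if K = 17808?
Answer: -898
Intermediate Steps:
(x - K) + 25*(-32) = (17710 - 1*17808) + 25*(-32) = (17710 - 17808) - 800 = -98 - 800 = -898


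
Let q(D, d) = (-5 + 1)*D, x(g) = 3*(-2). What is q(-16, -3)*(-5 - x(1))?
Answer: 64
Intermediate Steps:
x(g) = -6
q(D, d) = -4*D
q(-16, -3)*(-5 - x(1)) = (-4*(-16))*(-5 - 1*(-6)) = 64*(-5 + 6) = 64*1 = 64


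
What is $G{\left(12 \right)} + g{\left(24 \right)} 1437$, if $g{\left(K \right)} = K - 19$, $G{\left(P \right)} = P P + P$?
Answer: $7341$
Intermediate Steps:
$G{\left(P \right)} = P + P^{2}$ ($G{\left(P \right)} = P^{2} + P = P + P^{2}$)
$g{\left(K \right)} = -19 + K$
$G{\left(12 \right)} + g{\left(24 \right)} 1437 = 12 \left(1 + 12\right) + \left(-19 + 24\right) 1437 = 12 \cdot 13 + 5 \cdot 1437 = 156 + 7185 = 7341$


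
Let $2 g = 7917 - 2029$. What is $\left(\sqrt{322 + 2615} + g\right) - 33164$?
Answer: $-30220 + \sqrt{2937} \approx -30166.0$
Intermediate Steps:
$g = 2944$ ($g = \frac{7917 - 2029}{2} = \frac{1}{2} \cdot 5888 = 2944$)
$\left(\sqrt{322 + 2615} + g\right) - 33164 = \left(\sqrt{322 + 2615} + 2944\right) - 33164 = \left(\sqrt{2937} + 2944\right) - 33164 = \left(2944 + \sqrt{2937}\right) - 33164 = -30220 + \sqrt{2937}$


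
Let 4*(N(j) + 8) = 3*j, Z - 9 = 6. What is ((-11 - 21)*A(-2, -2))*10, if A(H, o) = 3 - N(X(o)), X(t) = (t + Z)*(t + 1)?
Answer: -6640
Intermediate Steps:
Z = 15 (Z = 9 + 6 = 15)
X(t) = (1 + t)*(15 + t) (X(t) = (t + 15)*(t + 1) = (15 + t)*(1 + t) = (1 + t)*(15 + t))
N(j) = -8 + 3*j/4 (N(j) = -8 + (3*j)/4 = -8 + 3*j/4)
A(H, o) = -¼ - 12*o - 3*o²/4 (A(H, o) = 3 - (-8 + 3*(15 + o² + 16*o)/4) = 3 - (-8 + (45/4 + 12*o + 3*o²/4)) = 3 - (13/4 + 12*o + 3*o²/4) = 3 + (-13/4 - 12*o - 3*o²/4) = -¼ - 12*o - 3*o²/4)
((-11 - 21)*A(-2, -2))*10 = ((-11 - 21)*(-¼ - 12*(-2) - ¾*(-2)²))*10 = -32*(-¼ + 24 - ¾*4)*10 = -32*(-¼ + 24 - 3)*10 = -32*83/4*10 = -664*10 = -6640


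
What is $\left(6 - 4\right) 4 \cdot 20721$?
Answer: $165768$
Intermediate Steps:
$\left(6 - 4\right) 4 \cdot 20721 = 2 \cdot 4 \cdot 20721 = 8 \cdot 20721 = 165768$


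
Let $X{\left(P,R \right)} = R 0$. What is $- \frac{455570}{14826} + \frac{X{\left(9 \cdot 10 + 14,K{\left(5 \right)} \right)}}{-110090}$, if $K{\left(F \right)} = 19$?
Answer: $- \frac{227785}{7413} \approx -30.728$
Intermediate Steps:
$X{\left(P,R \right)} = 0$
$- \frac{455570}{14826} + \frac{X{\left(9 \cdot 10 + 14,K{\left(5 \right)} \right)}}{-110090} = - \frac{455570}{14826} + \frac{0}{-110090} = \left(-455570\right) \frac{1}{14826} + 0 \left(- \frac{1}{110090}\right) = - \frac{227785}{7413} + 0 = - \frac{227785}{7413}$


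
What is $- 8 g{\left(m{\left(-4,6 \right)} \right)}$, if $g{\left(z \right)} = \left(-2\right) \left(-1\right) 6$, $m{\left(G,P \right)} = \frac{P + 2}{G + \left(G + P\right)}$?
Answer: $-96$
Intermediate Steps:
$m{\left(G,P \right)} = \frac{2 + P}{P + 2 G}$
$g{\left(z \right)} = 12$ ($g{\left(z \right)} = 2 \cdot 6 = 12$)
$- 8 g{\left(m{\left(-4,6 \right)} \right)} = \left(-8\right) 12 = -96$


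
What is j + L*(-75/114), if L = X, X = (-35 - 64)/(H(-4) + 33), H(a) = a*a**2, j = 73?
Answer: 83519/1178 ≈ 70.899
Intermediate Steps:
H(a) = a**3
X = 99/31 (X = (-35 - 64)/((-4)**3 + 33) = -99/(-64 + 33) = -99/(-31) = -99*(-1/31) = 99/31 ≈ 3.1936)
L = 99/31 ≈ 3.1936
j + L*(-75/114) = 73 + 99*(-75/114)/31 = 73 + 99*(-75*1/114)/31 = 73 + (99/31)*(-25/38) = 73 - 2475/1178 = 83519/1178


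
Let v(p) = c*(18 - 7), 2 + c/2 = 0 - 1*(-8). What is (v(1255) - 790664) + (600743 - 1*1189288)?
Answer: -1379077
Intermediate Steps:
c = 12 (c = -4 + 2*(0 - 1*(-8)) = -4 + 2*(0 + 8) = -4 + 2*8 = -4 + 16 = 12)
v(p) = 132 (v(p) = 12*(18 - 7) = 12*11 = 132)
(v(1255) - 790664) + (600743 - 1*1189288) = (132 - 790664) + (600743 - 1*1189288) = -790532 + (600743 - 1189288) = -790532 - 588545 = -1379077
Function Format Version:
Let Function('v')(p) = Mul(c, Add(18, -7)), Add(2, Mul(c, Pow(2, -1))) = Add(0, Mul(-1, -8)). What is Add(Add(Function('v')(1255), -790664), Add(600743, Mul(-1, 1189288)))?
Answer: -1379077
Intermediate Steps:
c = 12 (c = Add(-4, Mul(2, Add(0, Mul(-1, -8)))) = Add(-4, Mul(2, Add(0, 8))) = Add(-4, Mul(2, 8)) = Add(-4, 16) = 12)
Function('v')(p) = 132 (Function('v')(p) = Mul(12, Add(18, -7)) = Mul(12, 11) = 132)
Add(Add(Function('v')(1255), -790664), Add(600743, Mul(-1, 1189288))) = Add(Add(132, -790664), Add(600743, Mul(-1, 1189288))) = Add(-790532, Add(600743, -1189288)) = Add(-790532, -588545) = -1379077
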